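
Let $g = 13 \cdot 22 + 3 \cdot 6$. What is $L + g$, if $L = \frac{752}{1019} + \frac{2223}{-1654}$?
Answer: $\frac{511348075}{1685426} \approx 303.39$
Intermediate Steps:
$L = - \frac{1021429}{1685426}$ ($L = 752 \cdot \frac{1}{1019} + 2223 \left(- \frac{1}{1654}\right) = \frac{752}{1019} - \frac{2223}{1654} = - \frac{1021429}{1685426} \approx -0.60604$)
$g = 304$ ($g = 286 + 18 = 304$)
$L + g = - \frac{1021429}{1685426} + 304 = \frac{511348075}{1685426}$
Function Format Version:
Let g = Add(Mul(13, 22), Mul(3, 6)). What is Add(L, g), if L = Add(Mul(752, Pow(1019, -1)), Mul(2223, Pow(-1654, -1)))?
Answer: Rational(511348075, 1685426) ≈ 303.39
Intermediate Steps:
L = Rational(-1021429, 1685426) (L = Add(Mul(752, Rational(1, 1019)), Mul(2223, Rational(-1, 1654))) = Add(Rational(752, 1019), Rational(-2223, 1654)) = Rational(-1021429, 1685426) ≈ -0.60604)
g = 304 (g = Add(286, 18) = 304)
Add(L, g) = Add(Rational(-1021429, 1685426), 304) = Rational(511348075, 1685426)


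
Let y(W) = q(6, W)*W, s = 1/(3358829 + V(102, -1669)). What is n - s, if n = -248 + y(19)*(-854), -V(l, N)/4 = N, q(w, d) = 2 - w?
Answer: 217600091279/3365505 ≈ 64656.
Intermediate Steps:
V(l, N) = -4*N
s = 1/3365505 (s = 1/(3358829 - 4*(-1669)) = 1/(3358829 + 6676) = 1/3365505 ≈ 2.9713e-7)
y(W) = -4*W (y(W) = (2 - 1*6)*W = (2 - 6)*W = -4*W)
n = 64656 (n = -248 - 4*19*(-854) = -248 - 76*(-854) = -248 + 64904 = 64656)
n - s = 64656 - 1*1/3365505 = 64656 - 1/3365505 = 217600091279/3365505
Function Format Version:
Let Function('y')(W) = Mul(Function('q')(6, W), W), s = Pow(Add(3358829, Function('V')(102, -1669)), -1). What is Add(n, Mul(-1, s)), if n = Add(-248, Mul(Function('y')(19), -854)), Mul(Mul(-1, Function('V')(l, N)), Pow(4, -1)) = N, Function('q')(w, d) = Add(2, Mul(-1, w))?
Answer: Rational(217600091279, 3365505) ≈ 64656.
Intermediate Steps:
Function('V')(l, N) = Mul(-4, N)
s = Rational(1, 3365505) (s = Pow(Add(3358829, Mul(-4, -1669)), -1) = Pow(Add(3358829, 6676), -1) = Pow(3365505, -1) = Rational(1, 3365505) ≈ 2.9713e-7)
Function('y')(W) = Mul(-4, W) (Function('y')(W) = Mul(Add(2, Mul(-1, 6)), W) = Mul(Add(2, -6), W) = Mul(-4, W))
n = 64656 (n = Add(-248, Mul(Mul(-4, 19), -854)) = Add(-248, Mul(-76, -854)) = Add(-248, 64904) = 64656)
Add(n, Mul(-1, s)) = Add(64656, Mul(-1, Rational(1, 3365505))) = Add(64656, Rational(-1, 3365505)) = Rational(217600091279, 3365505)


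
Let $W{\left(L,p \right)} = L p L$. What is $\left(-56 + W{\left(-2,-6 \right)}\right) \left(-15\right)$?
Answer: $1200$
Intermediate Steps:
$W{\left(L,p \right)} = p L^{2}$
$\left(-56 + W{\left(-2,-6 \right)}\right) \left(-15\right) = \left(-56 - 6 \left(-2\right)^{2}\right) \left(-15\right) = \left(-56 - 24\right) \left(-15\right) = \left(-80\right) \left(-15\right) = 1200$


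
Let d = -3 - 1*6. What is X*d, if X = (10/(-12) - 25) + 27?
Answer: -21/2 ≈ -10.500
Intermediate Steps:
X = 7/6 (X = (10*(-1/12) - 25) + 27 = (-⅚ - 25) + 27 = -155/6 + 27 = 7/6 ≈ 1.1667)
d = -9 (d = -3 - 6 = -9)
X*d = (7/6)*(-9) = -21/2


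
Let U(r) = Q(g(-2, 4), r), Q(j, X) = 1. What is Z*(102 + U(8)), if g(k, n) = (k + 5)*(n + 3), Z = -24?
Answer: -2472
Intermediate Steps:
g(k, n) = (3 + n)*(5 + k) (g(k, n) = (5 + k)*(3 + n) = (3 + n)*(5 + k))
U(r) = 1
Z*(102 + U(8)) = -24*(102 + 1) = -24*103 = -2472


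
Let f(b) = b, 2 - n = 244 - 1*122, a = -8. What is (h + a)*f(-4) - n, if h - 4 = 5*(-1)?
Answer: 156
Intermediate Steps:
n = -120 (n = 2 - (244 - 1*122) = 2 - (244 - 122) = 2 - 1*122 = 2 - 122 = -120)
h = -1 (h = 4 + 5*(-1) = 4 - 5 = -1)
(h + a)*f(-4) - n = (-1 - 8)*(-4) - 1*(-120) = -9*(-4) + 120 = 36 + 120 = 156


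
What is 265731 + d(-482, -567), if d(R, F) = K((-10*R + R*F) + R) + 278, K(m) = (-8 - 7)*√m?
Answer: 266009 - 360*√482 ≈ 2.5811e+5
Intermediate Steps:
K(m) = -15*√m
d(R, F) = 278 - 15*√(-9*R + F*R) (d(R, F) = -15*√((-10*R + R*F) + R) + 278 = -15*√((-10*R + F*R) + R) + 278 = -15*√(-9*R + F*R) + 278 = 278 - 15*√(-9*R + F*R))
265731 + d(-482, -567) = 265731 + (278 - 15*24*√482) = 265731 + (278 - 360*√482) = 266009 - 360*√482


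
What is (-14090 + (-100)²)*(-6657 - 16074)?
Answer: 92969790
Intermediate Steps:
(-14090 + (-100)²)*(-6657 - 16074) = (-14090 + 10000)*(-22731) = -4090*(-22731) = 92969790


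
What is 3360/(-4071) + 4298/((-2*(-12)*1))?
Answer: 2902753/16284 ≈ 178.26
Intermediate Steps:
3360/(-4071) + 4298/((-2*(-12)*1)) = 3360*(-1/4071) + 4298/((24*1)) = -1120/1357 + 4298/24 = -1120/1357 + 4298*(1/24) = -1120/1357 + 2149/12 = 2902753/16284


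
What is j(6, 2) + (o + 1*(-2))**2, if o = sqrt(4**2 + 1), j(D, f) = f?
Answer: 23 - 4*sqrt(17) ≈ 6.5076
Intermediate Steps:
o = sqrt(17) (o = sqrt(16 + 1) = sqrt(17) ≈ 4.1231)
j(6, 2) + (o + 1*(-2))**2 = 2 + (sqrt(17) + 1*(-2))**2 = 2 + (sqrt(17) - 2)**2 = 2 + (-2 + sqrt(17))**2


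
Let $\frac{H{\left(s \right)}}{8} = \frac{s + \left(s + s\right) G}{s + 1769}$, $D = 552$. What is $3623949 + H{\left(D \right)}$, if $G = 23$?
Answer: $\frac{8411393181}{2321} \approx 3.624 \cdot 10^{6}$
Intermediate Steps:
$H{\left(s \right)} = \frac{376 s}{1769 + s}$ ($H{\left(s \right)} = 8 \frac{s + \left(s + s\right) 23}{s + 1769} = 8 \frac{s + 2 s 23}{1769 + s} = 8 \frac{s + 46 s}{1769 + s} = 8 \frac{47 s}{1769 + s} = \frac{376 s}{1769 + s}$)
$3623949 + H{\left(D \right)} = 3623949 + 376 \cdot 552 \frac{1}{1769 + 552} = 3623949 + 376 \cdot 552 \cdot \frac{1}{2321} = 3623949 + \frac{207552}{2321} = \frac{8411393181}{2321}$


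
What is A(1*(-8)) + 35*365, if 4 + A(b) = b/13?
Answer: 166015/13 ≈ 12770.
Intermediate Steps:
A(b) = -4 + b/13
A(1*(-8)) + 35*365 = (-4 + (1*(-8))/13) + 35*365 = (-4 + (1/13)*(-8)) + 12775 = (-4 - 8/13) + 12775 = -60/13 + 12775 = 166015/13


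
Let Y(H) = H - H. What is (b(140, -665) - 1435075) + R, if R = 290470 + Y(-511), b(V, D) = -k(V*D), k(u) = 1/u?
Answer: -106562725499/93100 ≈ -1.1446e+6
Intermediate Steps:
Y(H) = 0
b(V, D) = -1/(D*V) (b(V, D) = -1/(V*D) = -1/(D*V))
R = 290470 (R = 290470 + 0 = 290470)
(b(140, -665) - 1435075) + R = (-1/(-665*140) - 1435075) + 290470 = (-1*(-1/665)*1/140 - 1435075) + 290470 = (1/93100 - 1435075) + 290470 = -133605482499/93100 + 290470 = -106562725499/93100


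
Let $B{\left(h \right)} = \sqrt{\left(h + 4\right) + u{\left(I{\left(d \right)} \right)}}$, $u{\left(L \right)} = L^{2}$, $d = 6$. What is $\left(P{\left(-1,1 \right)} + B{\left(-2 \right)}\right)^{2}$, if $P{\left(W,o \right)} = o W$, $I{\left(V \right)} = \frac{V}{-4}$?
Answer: $\frac{21}{4} - \sqrt{17} \approx 1.1269$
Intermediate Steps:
$I{\left(V \right)} = - \frac{V}{4}$ ($I{\left(V \right)} = V \left(- \frac{1}{4}\right) = - \frac{V}{4}$)
$B{\left(h \right)} = \sqrt{\frac{25}{4} + h}$ ($B{\left(h \right)} = \sqrt{\left(h + 4\right) + \left(\left(- \frac{1}{4}\right) 6\right)^{2}} = \sqrt{\left(4 + h\right) + \left(- \frac{3}{2}\right)^{2}} = \sqrt{\left(4 + h\right) + \frac{9}{4}} = \sqrt{\frac{25}{4} + h}$)
$P{\left(W,o \right)} = W o$
$\left(P{\left(-1,1 \right)} + B{\left(-2 \right)}\right)^{2} = \left(\left(-1\right) 1 + \frac{\sqrt{25 + 4 \left(-2\right)}}{2}\right)^{2} = \left(-1 + \frac{\sqrt{25 - 8}}{2}\right)^{2} = \left(-1 + \frac{\sqrt{17}}{2}\right)^{2}$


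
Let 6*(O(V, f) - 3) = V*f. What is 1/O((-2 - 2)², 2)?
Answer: 3/25 ≈ 0.12000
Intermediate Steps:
O(V, f) = 3 + V*f/6 (O(V, f) = 3 + (V*f)/6 = 3 + V*f/6)
1/O((-2 - 2)², 2) = 1/(3 + (⅙)*(-2 - 2)²*2) = 1/(3 + (⅙)*(-4)²*2) = 1/(3 + (⅙)*16*2) = 1/(3 + 16/3) = 1/(25/3) = 3/25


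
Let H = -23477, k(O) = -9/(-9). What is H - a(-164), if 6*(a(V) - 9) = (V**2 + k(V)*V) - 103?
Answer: -167545/6 ≈ -27924.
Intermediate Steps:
k(O) = 1 (k(O) = -9*(-1/9) = 1)
a(V) = -49/6 + V/6 + V**2/6 (a(V) = 9 + ((V**2 + 1*V) - 103)/6 = 9 + ((V**2 + V) - 103)/6 = 9 + ((V + V**2) - 103)/6 = 9 + (-103 + V + V**2)/6 = 9 + (-103/6 + V/6 + V**2/6) = -49/6 + V/6 + V**2/6)
H - a(-164) = -23477 - (-49/6 + (1/6)*(-164) + (1/6)*(-164)**2) = -23477 - (-49/6 - 82/3 + (1/6)*26896) = -23477 - (-49/6 - 82/3 + 13448/3) = -23477 - 1*26683/6 = -23477 - 26683/6 = -167545/6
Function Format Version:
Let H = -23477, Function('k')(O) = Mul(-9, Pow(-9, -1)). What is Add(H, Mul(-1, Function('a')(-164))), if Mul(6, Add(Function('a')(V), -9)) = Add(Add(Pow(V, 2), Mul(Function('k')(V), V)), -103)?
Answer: Rational(-167545, 6) ≈ -27924.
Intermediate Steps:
Function('k')(O) = 1 (Function('k')(O) = Mul(-9, Rational(-1, 9)) = 1)
Function('a')(V) = Add(Rational(-49, 6), Mul(Rational(1, 6), V), Mul(Rational(1, 6), Pow(V, 2))) (Function('a')(V) = Add(9, Mul(Rational(1, 6), Add(Add(Pow(V, 2), Mul(1, V)), -103))) = Add(9, Mul(Rational(1, 6), Add(Add(Pow(V, 2), V), -103))) = Add(9, Mul(Rational(1, 6), Add(Add(V, Pow(V, 2)), -103))) = Add(9, Mul(Rational(1, 6), Add(-103, V, Pow(V, 2)))) = Add(9, Add(Rational(-103, 6), Mul(Rational(1, 6), V), Mul(Rational(1, 6), Pow(V, 2)))) = Add(Rational(-49, 6), Mul(Rational(1, 6), V), Mul(Rational(1, 6), Pow(V, 2))))
Add(H, Mul(-1, Function('a')(-164))) = Add(-23477, Mul(-1, Add(Rational(-49, 6), Mul(Rational(1, 6), -164), Mul(Rational(1, 6), Pow(-164, 2))))) = Add(-23477, Mul(-1, Add(Rational(-49, 6), Rational(-82, 3), Mul(Rational(1, 6), 26896)))) = Add(-23477, Mul(-1, Add(Rational(-49, 6), Rational(-82, 3), Rational(13448, 3)))) = Add(-23477, Mul(-1, Rational(26683, 6))) = Add(-23477, Rational(-26683, 6)) = Rational(-167545, 6)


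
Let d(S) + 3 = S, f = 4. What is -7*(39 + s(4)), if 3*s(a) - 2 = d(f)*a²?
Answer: -315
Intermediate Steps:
d(S) = -3 + S
s(a) = ⅔ + a²/3 (s(a) = ⅔ + ((-3 + 4)*a²)/3 = ⅔ + (1*a²)/3 = ⅔ + a²/3)
-7*(39 + s(4)) = -7*(39 + (⅔ + (⅓)*4²)) = -7*(39 + (⅔ + (⅓)*16)) = -7*(39 + (⅔ + 16/3)) = -7*(39 + 6) = -7*45 = -315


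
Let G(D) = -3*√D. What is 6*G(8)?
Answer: -36*√2 ≈ -50.912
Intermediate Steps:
6*G(8) = 6*(-6*√2) = -36*√2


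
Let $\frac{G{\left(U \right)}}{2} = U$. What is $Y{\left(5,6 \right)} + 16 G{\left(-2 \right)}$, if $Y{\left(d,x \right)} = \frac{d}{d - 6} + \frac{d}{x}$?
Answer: $- \frac{409}{6} \approx -68.167$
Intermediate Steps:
$G{\left(U \right)} = 2 U$
$Y{\left(d,x \right)} = \frac{d}{x} + \frac{d}{-6 + d}$ ($Y{\left(d,x \right)} = \frac{d}{d - 6} + \frac{d}{x} = \frac{d}{-6 + d} + \frac{d}{x} = \frac{d}{x} + \frac{d}{-6 + d}$)
$Y{\left(5,6 \right)} + 16 G{\left(-2 \right)} = \frac{5 \left(-6 + 5 + 6\right)}{6 \left(-6 + 5\right)} + 16 \cdot 2 \left(-2\right) = 5 \cdot \frac{1}{6} \frac{1}{-1} \cdot 5 + 16 \left(-4\right) = 5 \cdot \frac{1}{6} \left(-1\right) 5 - 64 = - \frac{25}{6} - 64 = - \frac{409}{6}$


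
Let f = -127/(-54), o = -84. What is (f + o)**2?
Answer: 19439281/2916 ≈ 6666.4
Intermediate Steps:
f = 127/54 (f = -127*(-1/54) = 127/54 ≈ 2.3519)
(f + o)**2 = (127/54 - 84)**2 = (-4409/54)**2 = 19439281/2916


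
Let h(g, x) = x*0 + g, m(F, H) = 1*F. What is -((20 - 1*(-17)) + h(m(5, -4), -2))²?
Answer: -1764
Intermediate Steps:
m(F, H) = F
h(g, x) = g (h(g, x) = 0 + g = g)
-((20 - 1*(-17)) + h(m(5, -4), -2))² = -((20 - 1*(-17)) + 5)² = -((20 + 17) + 5)² = -(37 + 5)² = -1*42² = -1*1764 = -1764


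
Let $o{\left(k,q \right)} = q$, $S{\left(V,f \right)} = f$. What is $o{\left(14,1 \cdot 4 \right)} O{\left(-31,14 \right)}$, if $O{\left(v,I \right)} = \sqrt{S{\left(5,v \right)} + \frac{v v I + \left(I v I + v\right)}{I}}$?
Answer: $\frac{2 \sqrt{96782}}{7} \approx 88.885$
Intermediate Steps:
$O{\left(v,I \right)} = \sqrt{v + \frac{v + I v^{2} + v I^{2}}{I}}$ ($O{\left(v,I \right)} = \sqrt{v + \frac{v v I + \left(I v I + v\right)}{I}} = \sqrt{v + \frac{v^{2} I + \left(v I^{2} + v\right)}{I}} = \sqrt{v + \frac{I v^{2} + \left(v + v I^{2}\right)}{I}} = \sqrt{v + \frac{v + I v^{2} + v I^{2}}{I}}$)
$o{\left(14,1 \cdot 4 \right)} O{\left(-31,14 \right)} = 1 \cdot 4 \sqrt{- \frac{31 \left(1 + 14 \left(1 + 14 - 31\right)\right)}{14}} = 4 \sqrt{\left(-31\right) \frac{1}{14} \left(1 + 14 \left(-16\right)\right)} = 4 \sqrt{\left(-31\right) \frac{1}{14} \left(1 - 224\right)} = 4 \sqrt{\left(-31\right) \frac{1}{14} \left(-223\right)} = 4 \sqrt{\frac{6913}{14}} = 4 \frac{\sqrt{96782}}{14} = \frac{2 \sqrt{96782}}{7}$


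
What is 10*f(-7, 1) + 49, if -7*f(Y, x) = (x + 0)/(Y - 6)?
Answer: 4469/91 ≈ 49.110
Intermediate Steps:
f(Y, x) = -x/(7*(-6 + Y)) (f(Y, x) = -(x + 0)/(7*(Y - 6)) = -x/(7*(-6 + Y)))
10*f(-7, 1) + 49 = 10*(-1*1/(-42 + 7*(-7))) + 49 = 10*(-1*1/(-42 - 49)) + 49 = 10*(-1*1/(-91)) + 49 = 10*(-1*1*(-1/91)) + 49 = 10*(1/91) + 49 = 10/91 + 49 = 4469/91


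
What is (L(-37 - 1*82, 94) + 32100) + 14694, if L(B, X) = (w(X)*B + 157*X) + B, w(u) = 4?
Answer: 60957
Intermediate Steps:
L(B, X) = 5*B + 157*X (L(B, X) = (4*B + 157*X) + B = 5*B + 157*X)
(L(-37 - 1*82, 94) + 32100) + 14694 = ((5*(-37 - 1*82) + 157*94) + 32100) + 14694 = ((5*(-37 - 82) + 14758) + 32100) + 14694 = ((5*(-119) + 14758) + 32100) + 14694 = ((-595 + 14758) + 32100) + 14694 = (14163 + 32100) + 14694 = 46263 + 14694 = 60957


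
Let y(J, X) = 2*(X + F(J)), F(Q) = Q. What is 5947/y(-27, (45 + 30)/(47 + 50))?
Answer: -576859/5088 ≈ -113.38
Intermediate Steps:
y(J, X) = 2*J + 2*X (y(J, X) = 2*(X + J) = 2*(J + X) = 2*J + 2*X)
5947/y(-27, (45 + 30)/(47 + 50)) = 5947/(2*(-27) + 2*((45 + 30)/(47 + 50))) = 5947/(-54 + 2*(75/97)) = 5947/(-54 + 150/97) = 5947/(-5088/97) = 5947*(-97/5088) = -576859/5088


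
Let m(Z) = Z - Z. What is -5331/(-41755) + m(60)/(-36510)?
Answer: 5331/41755 ≈ 0.12767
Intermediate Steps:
m(Z) = 0
-5331/(-41755) + m(60)/(-36510) = -5331/(-41755) + 0/(-36510) = -5331*(-1/41755) + 0*(-1/36510) = 5331/41755 + 0 = 5331/41755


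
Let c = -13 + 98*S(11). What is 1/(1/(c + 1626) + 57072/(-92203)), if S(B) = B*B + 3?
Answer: -1269174295/785503877 ≈ -1.6157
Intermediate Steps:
S(B) = 3 + B**2 (S(B) = B**2 + 3 = 3 + B**2)
c = 12139 (c = -13 + 98*(3 + 11**2) = -13 + 98*(3 + 121) = -13 + 98*124 = -13 + 12152 = 12139)
1/(1/(c + 1626) + 57072/(-92203)) = 1/(1/(12139 + 1626) + 57072/(-92203)) = 1/(1/13765 + 57072*(-1/92203)) = 1/(1/13765 - 57072/92203) = 1/(-785503877/1269174295) = -1269174295/785503877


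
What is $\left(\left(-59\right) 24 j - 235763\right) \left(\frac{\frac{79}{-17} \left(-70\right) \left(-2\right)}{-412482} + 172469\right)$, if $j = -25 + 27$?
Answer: $- \frac{173201366184445}{4209} \approx -4.115 \cdot 10^{10}$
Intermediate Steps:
$j = 2$
$\left(\left(-59\right) 24 j - 235763\right) \left(\frac{\frac{79}{-17} \left(-70\right) \left(-2\right)}{-412482} + 172469\right) = \left(\left(-59\right) 24 \cdot 2 - 235763\right) \left(\frac{\frac{79}{-17} \left(-70\right) \left(-2\right)}{-412482} + 172469\right) = \left(\left(-1416\right) 2 - 235763\right) \left(79 \left(- \frac{1}{17}\right) \left(-70\right) \left(-2\right) \left(- \frac{1}{412482}\right) + 172469\right) = \left(-2832 - 235763\right) \left(\left(- \frac{79}{17}\right) \left(-70\right) \left(-2\right) \left(- \frac{1}{412482}\right) + 172469\right) = - 238595 \left(\frac{5530}{17} \left(-2\right) \left(- \frac{1}{412482}\right) + 172469\right) = - 238595 \left(\left(- \frac{11060}{17}\right) \left(- \frac{1}{412482}\right) + 172469\right) = - 238595 \left(\frac{790}{500871} + 172469\right) = \left(-238595\right) \frac{86384721289}{500871} = - \frac{173201366184445}{4209}$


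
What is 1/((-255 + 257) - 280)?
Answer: -1/278 ≈ -0.0035971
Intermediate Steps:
1/((-255 + 257) - 280) = 1/(2 - 280) = 1/(-278) = -1/278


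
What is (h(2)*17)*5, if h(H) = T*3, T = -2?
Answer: -510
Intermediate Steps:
h(H) = -6 (h(H) = -2*3 = -6)
(h(2)*17)*5 = -6*17*5 = -102*5 = -510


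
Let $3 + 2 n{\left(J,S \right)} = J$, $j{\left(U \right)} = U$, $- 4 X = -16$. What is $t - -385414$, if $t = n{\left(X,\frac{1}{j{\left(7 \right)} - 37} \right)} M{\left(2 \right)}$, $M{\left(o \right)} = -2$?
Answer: $385413$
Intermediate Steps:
$X = 4$ ($X = \left(- \frac{1}{4}\right) \left(-16\right) = 4$)
$n{\left(J,S \right)} = - \frac{3}{2} + \frac{J}{2}$
$t = -1$ ($t = \left(- \frac{3}{2} + \frac{1}{2} \cdot 4\right) \left(-2\right) = \left(- \frac{3}{2} + 2\right) \left(-2\right) = \frac{1}{2} \left(-2\right) = -1$)
$t - -385414 = -1 - -385414 = -1 + 385414 = 385413$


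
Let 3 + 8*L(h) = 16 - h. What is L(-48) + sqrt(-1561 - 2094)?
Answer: 61/8 + I*sqrt(3655) ≈ 7.625 + 60.457*I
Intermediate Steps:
L(h) = 13/8 - h/8 (L(h) = -3/8 + (16 - h)/8 = -3/8 + (2 - h/8) = 13/8 - h/8)
L(-48) + sqrt(-1561 - 2094) = (13/8 - 1/8*(-48)) + sqrt(-1561 - 2094) = (13/8 + 6) + sqrt(-3655) = 61/8 + I*sqrt(3655)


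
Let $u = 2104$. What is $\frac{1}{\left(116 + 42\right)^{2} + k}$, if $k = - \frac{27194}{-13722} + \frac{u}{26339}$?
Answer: $\frac{180711879}{4511663914283} \approx 4.0054 \cdot 10^{-5}$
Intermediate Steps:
$k = \frac{372566927}{180711879}$ ($k = - \frac{27194}{-13722} + \frac{2104}{26339} = \left(-27194\right) \left(- \frac{1}{13722}\right) + 2104 \cdot \frac{1}{26339} = \frac{13597}{6861} + \frac{2104}{26339} = \frac{372566927}{180711879} \approx 2.0617$)
$\frac{1}{\left(116 + 42\right)^{2} + k} = \frac{1}{\left(116 + 42\right)^{2} + \frac{372566927}{180711879}} = \frac{1}{158^{2} + \frac{372566927}{180711879}} = \frac{1}{24964 + \frac{372566927}{180711879}} = \frac{1}{\frac{4511663914283}{180711879}} = \frac{180711879}{4511663914283}$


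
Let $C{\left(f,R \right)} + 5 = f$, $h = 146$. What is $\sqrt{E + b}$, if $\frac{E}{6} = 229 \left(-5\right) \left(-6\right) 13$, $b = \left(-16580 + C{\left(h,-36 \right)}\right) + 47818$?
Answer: $\sqrt{567239} \approx 753.15$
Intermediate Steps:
$C{\left(f,R \right)} = -5 + f$
$b = 31379$ ($b = \left(-16580 + \left(-5 + 146\right)\right) + 47818 = \left(-16580 + 141\right) + 47818 = -16439 + 47818 = 31379$)
$E = 535860$ ($E = 6 \cdot 229 \left(-5\right) \left(-6\right) 13 = 6 \cdot 229 \cdot 30 \cdot 13 = 6 \cdot 229 \cdot 390 = 6 \cdot 89310 = 535860$)
$\sqrt{E + b} = \sqrt{535860 + 31379} = \sqrt{567239}$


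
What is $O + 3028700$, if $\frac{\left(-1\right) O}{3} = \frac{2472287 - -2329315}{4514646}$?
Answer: $\frac{2278915655899}{752441} \approx 3.0287 \cdot 10^{6}$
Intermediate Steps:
$O = - \frac{2400801}{752441}$ ($O = - 3 \frac{2472287 - -2329315}{4514646} = - 3 \left(2472287 + 2329315\right) \frac{1}{4514646} = - 3 \cdot 4801602 \cdot \frac{1}{4514646} = \left(-3\right) \frac{800267}{752441} = - \frac{2400801}{752441} \approx -3.1907$)
$O + 3028700 = - \frac{2400801}{752441} + 3028700 = \frac{2278915655899}{752441}$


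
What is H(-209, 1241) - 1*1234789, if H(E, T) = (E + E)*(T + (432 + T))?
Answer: -2452841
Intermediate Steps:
H(E, T) = 2*E*(432 + 2*T) (H(E, T) = (2*E)*(432 + 2*T) = 2*E*(432 + 2*T))
H(-209, 1241) - 1*1234789 = 4*(-209)*(216 + 1241) - 1*1234789 = 4*(-209)*1457 - 1234789 = -1218052 - 1234789 = -2452841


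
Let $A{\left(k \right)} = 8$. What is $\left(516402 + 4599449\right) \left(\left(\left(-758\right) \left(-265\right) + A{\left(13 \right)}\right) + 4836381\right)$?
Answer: $25769866492409$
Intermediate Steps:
$\left(516402 + 4599449\right) \left(\left(\left(-758\right) \left(-265\right) + A{\left(13 \right)}\right) + 4836381\right) = \left(516402 + 4599449\right) \left(\left(\left(-758\right) \left(-265\right) + 8\right) + 4836381\right) = 5115851 \left(\left(200870 + 8\right) + 4836381\right) = 5115851 \left(200878 + 4836381\right) = 5115851 \cdot 5037259 = 25769866492409$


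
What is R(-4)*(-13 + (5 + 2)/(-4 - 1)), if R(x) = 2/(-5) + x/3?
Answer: 624/25 ≈ 24.960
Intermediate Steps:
R(x) = -⅖ + x/3 (R(x) = 2*(-⅕) + x*(⅓) = -⅖ + x/3)
R(-4)*(-13 + (5 + 2)/(-4 - 1)) = (-⅖ + (⅓)*(-4))*(-13 + (5 + 2)/(-4 - 1)) = (-⅖ - 4/3)*(-13 + 7/(-5)) = -26*(-13 + 7*(-⅕))/15 = -26*(-13 - 7/5)/15 = -26/15*(-72/5) = 624/25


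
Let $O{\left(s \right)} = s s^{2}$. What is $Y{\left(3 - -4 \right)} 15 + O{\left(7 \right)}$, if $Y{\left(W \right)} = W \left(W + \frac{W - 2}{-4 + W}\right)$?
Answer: $1253$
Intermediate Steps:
$O{\left(s \right)} = s^{3}$
$Y{\left(W \right)} = W \left(W + \frac{-2 + W}{-4 + W}\right)$
$Y{\left(3 - -4 \right)} 15 + O{\left(7 \right)} = \frac{\left(3 - -4\right) \left(-2 + \left(3 - -4\right)^{2} - 3 \left(3 - -4\right)\right)}{-4 + \left(3 - -4\right)} 15 + 7^{3} = \frac{\left(3 + 4\right) \left(-2 + \left(3 + 4\right)^{2} - 3 \left(3 + 4\right)\right)}{-4 + \left(3 + 4\right)} 15 + 343 = \frac{7 \left(-2 + 7^{2} - 21\right)}{-4 + 7} \cdot 15 + 343 = \frac{7 \left(-2 + 49 - 21\right)}{3} \cdot 15 + 343 = 7 \cdot \frac{1}{3} \cdot 26 \cdot 15 + 343 = \frac{182}{3} \cdot 15 + 343 = 910 + 343 = 1253$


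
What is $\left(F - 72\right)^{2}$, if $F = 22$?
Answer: $2500$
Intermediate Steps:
$\left(F - 72\right)^{2} = \left(22 - 72\right)^{2} = \left(-50\right)^{2} = 2500$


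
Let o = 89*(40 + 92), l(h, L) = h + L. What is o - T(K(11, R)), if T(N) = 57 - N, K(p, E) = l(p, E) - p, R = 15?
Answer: 11706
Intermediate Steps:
l(h, L) = L + h
K(p, E) = E (K(p, E) = (E + p) - p = E)
o = 11748 (o = 89*132 = 11748)
o - T(K(11, R)) = 11748 - (57 - 1*15) = 11748 - (57 - 15) = 11748 - 1*42 = 11748 - 42 = 11706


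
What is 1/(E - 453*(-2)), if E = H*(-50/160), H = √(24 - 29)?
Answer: 231936/210134141 + 80*I*√5/210134141 ≈ 0.0011038 + 8.5129e-7*I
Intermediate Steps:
H = I*√5 (H = √(-5) = I*√5 ≈ 2.2361*I)
E = -5*I*√5/16 (E = (I*√5)*(-50/160) = (I*√5)*(-50*1/160) = (I*√5)*(-5/16) = -5*I*√5/16 ≈ -0.69877*I)
1/(E - 453*(-2)) = 1/(-5*I*√5/16 - 453*(-2)) = 1/(-5*I*√5/16 + 906) = 1/(906 - 5*I*√5/16)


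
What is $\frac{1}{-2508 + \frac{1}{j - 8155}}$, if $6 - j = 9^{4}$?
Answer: $- \frac{14710}{36892681} \approx -0.00039872$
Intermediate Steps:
$j = -6555$ ($j = 6 - 9^{4} = 6 - 6561 = -6555$)
$\frac{1}{-2508 + \frac{1}{j - 8155}} = \frac{1}{-2508 + \frac{1}{-6555 - 8155}} = \frac{1}{-2508 + \frac{1}{-14710}} = \frac{1}{-2508 - \frac{1}{14710}} = \frac{1}{- \frac{36892681}{14710}} = - \frac{14710}{36892681}$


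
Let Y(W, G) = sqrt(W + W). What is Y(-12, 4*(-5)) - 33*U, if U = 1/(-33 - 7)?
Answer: 33/40 + 2*I*sqrt(6) ≈ 0.825 + 4.899*I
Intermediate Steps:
U = -1/40 (U = 1/(-40) = -1/40 ≈ -0.025000)
Y(W, G) = sqrt(2)*sqrt(W) (Y(W, G) = sqrt(2*W) = sqrt(2)*sqrt(W))
Y(-12, 4*(-5)) - 33*U = sqrt(2)*sqrt(-12) - 33*(-1/40) = sqrt(2)*(2*I*sqrt(3)) + 33/40 = 2*I*sqrt(6) + 33/40 = 33/40 + 2*I*sqrt(6)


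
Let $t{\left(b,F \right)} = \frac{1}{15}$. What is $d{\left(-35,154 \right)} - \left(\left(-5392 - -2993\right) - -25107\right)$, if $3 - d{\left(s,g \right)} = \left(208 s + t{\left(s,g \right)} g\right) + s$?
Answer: $- \frac{231004}{15} \approx -15400.0$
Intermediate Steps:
$t{\left(b,F \right)} = \frac{1}{15}$
$d{\left(s,g \right)} = 3 - 209 s - \frac{g}{15}$ ($d{\left(s,g \right)} = 3 - \left(\left(208 s + \frac{g}{15}\right) + s\right) = 3 - \left(209 s + \frac{g}{15}\right) = 3 - 209 s - \frac{g}{15}$)
$d{\left(-35,154 \right)} - \left(\left(-5392 - -2993\right) - -25107\right) = \left(3 - -7315 - \frac{154}{15}\right) - \left(\left(-5392 - -2993\right) - -25107\right) = \left(3 + 7315 - \frac{154}{15}\right) - \left(\left(-5392 + 2993\right) + 25107\right) = \frac{109616}{15} - \left(-2399 + 25107\right) = \frac{109616}{15} - 22708 = - \frac{231004}{15}$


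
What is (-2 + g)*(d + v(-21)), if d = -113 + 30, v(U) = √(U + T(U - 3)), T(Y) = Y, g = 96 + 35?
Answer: -10707 + 387*I*√5 ≈ -10707.0 + 865.36*I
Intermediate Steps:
g = 131
v(U) = √(-3 + 2*U) (v(U) = √(U + (U - 3)) = √(U + (-3 + U)) = √(-3 + 2*U))
d = -83
(-2 + g)*(d + v(-21)) = (-2 + 131)*(-83 + √(-3 + 2*(-21))) = 129*(-83 + √(-3 - 42)) = 129*(-83 + √(-45)) = 129*(-83 + 3*I*√5) = -10707 + 387*I*√5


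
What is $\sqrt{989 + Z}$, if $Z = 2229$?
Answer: $\sqrt{3218} \approx 56.727$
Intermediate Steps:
$\sqrt{989 + Z} = \sqrt{989 + 2229} = \sqrt{3218}$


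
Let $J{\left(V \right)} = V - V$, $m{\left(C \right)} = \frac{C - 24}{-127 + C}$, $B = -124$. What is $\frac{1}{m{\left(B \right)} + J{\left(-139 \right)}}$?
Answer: $\frac{251}{148} \approx 1.6959$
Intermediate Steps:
$m{\left(C \right)} = \frac{-24 + C}{-127 + C}$
$J{\left(V \right)} = 0$
$\frac{1}{m{\left(B \right)} + J{\left(-139 \right)}} = \frac{1}{\frac{-24 - 124}{-127 - 124} + 0} = \frac{1}{\frac{1}{-251} \left(-148\right) + 0} = \frac{1}{\left(- \frac{1}{251}\right) \left(-148\right) + 0} = \frac{1}{\frac{148}{251} + 0} = \frac{1}{\frac{148}{251}} = \frac{251}{148}$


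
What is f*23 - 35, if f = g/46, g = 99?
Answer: 29/2 ≈ 14.500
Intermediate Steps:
f = 99/46 ≈ 2.1522
f*23 - 35 = (99/46)*23 - 35 = 99/2 - 35 = 29/2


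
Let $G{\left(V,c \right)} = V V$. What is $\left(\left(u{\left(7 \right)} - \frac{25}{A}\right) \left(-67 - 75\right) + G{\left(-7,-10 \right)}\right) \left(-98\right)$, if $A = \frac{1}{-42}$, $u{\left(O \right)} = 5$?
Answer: $14676578$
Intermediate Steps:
$G{\left(V,c \right)} = V^{2}$
$A = - \frac{1}{42} \approx -0.02381$
$\left(\left(u{\left(7 \right)} - \frac{25}{A}\right) \left(-67 - 75\right) + G{\left(-7,-10 \right)}\right) \left(-98\right) = \left(\left(5 - \frac{25}{- \frac{1}{42}}\right) \left(-67 - 75\right) + \left(-7\right)^{2}\right) \left(-98\right) = \left(\left(5 - -1050\right) \left(-142\right) + 49\right) \left(-98\right) = \left(\left(5 + 1050\right) \left(-142\right) + 49\right) \left(-98\right) = \left(1055 \left(-142\right) + 49\right) \left(-98\right) = \left(-149810 + 49\right) \left(-98\right) = \left(-149761\right) \left(-98\right) = 14676578$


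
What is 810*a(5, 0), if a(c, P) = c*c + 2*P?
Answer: 20250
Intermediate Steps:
a(c, P) = c² + 2*P
810*a(5, 0) = 810*(5² + 2*0) = 810*(25 + 0) = 810*25 = 20250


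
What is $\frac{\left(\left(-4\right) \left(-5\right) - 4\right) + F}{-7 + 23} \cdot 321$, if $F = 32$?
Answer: $963$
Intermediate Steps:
$\frac{\left(\left(-4\right) \left(-5\right) - 4\right) + F}{-7 + 23} \cdot 321 = \frac{\left(\left(-4\right) \left(-5\right) - 4\right) + 32}{-7 + 23} \cdot 321 = \frac{\left(20 - 4\right) + 32}{16} \cdot 321 = \left(16 + 32\right) \frac{1}{16} \cdot 321 = 48 \cdot \frac{1}{16} \cdot 321 = 3 \cdot 321 = 963$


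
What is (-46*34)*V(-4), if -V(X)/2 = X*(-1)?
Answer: 12512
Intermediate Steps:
V(X) = 2*X (V(X) = -2*X*(-1) = -(-2)*X = 2*X)
(-46*34)*V(-4) = (-46*34)*(2*(-4)) = -1564*(-8) = 12512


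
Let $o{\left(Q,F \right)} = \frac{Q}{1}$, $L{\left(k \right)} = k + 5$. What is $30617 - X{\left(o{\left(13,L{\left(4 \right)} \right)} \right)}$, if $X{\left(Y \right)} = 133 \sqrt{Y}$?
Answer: $30617 - 133 \sqrt{13} \approx 30137.0$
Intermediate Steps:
$L{\left(k \right)} = 5 + k$
$o{\left(Q,F \right)} = Q$ ($o{\left(Q,F \right)} = Q 1 = Q$)
$30617 - X{\left(o{\left(13,L{\left(4 \right)} \right)} \right)} = 30617 - 133 \sqrt{13}$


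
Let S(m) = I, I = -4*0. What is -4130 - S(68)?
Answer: -4130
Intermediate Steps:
I = 0
S(m) = 0
-4130 - S(68) = -4130 - 1*0 = -4130 + 0 = -4130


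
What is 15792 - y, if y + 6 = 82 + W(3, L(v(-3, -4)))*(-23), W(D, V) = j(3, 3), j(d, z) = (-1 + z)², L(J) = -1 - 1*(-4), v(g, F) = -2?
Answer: 15808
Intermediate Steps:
L(J) = 3 (L(J) = -1 + 4 = 3)
W(D, V) = 4 (W(D, V) = (-1 + 3)² = 2² = 4)
y = -16 (y = -6 + (82 + 4*(-23)) = -6 + (82 - 92) = -6 - 10 = -16)
15792 - y = 15792 - 1*(-16) = 15792 + 16 = 15808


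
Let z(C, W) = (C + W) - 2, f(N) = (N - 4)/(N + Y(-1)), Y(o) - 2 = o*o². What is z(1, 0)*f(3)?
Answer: ¼ ≈ 0.25000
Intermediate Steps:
Y(o) = 2 + o³ (Y(o) = 2 + o*o² = 2 + o³)
f(N) = (-4 + N)/(1 + N) (f(N) = (N - 4)/(N + (2 + (-1)³)) = (-4 + N)/(N + (2 - 1)) = (-4 + N)/(N + 1) = (-4 + N)/(1 + N))
z(C, W) = -2 + C + W
z(1, 0)*f(3) = (-2 + 1 + 0)*((-4 + 3)/(1 + 3)) = -(-1)/4 = -1*(-¼) = ¼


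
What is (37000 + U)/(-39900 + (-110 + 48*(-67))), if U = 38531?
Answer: -75531/43226 ≈ -1.7474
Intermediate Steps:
(37000 + U)/(-39900 + (-110 + 48*(-67))) = (37000 + 38531)/(-39900 + (-110 + 48*(-67))) = 75531/(-39900 + (-110 - 3216)) = 75531/(-39900 - 3326) = 75531/(-43226) = 75531*(-1/43226) = -75531/43226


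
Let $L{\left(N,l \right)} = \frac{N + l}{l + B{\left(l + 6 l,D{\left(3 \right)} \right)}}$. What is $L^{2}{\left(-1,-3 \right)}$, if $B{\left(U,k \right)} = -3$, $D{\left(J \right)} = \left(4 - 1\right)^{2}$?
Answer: $\frac{4}{9} \approx 0.44444$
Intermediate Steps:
$D{\left(J \right)} = 9$ ($D{\left(J \right)} = 3^{2} = 9$)
$L{\left(N,l \right)} = \frac{N + l}{-3 + l}$ ($L{\left(N,l \right)} = \frac{N + l}{l - 3} = \frac{N + l}{-3 + l}$)
$L^{2}{\left(-1,-3 \right)} = \left(\frac{-1 - 3}{-3 - 3}\right)^{2} = \left(\frac{1}{-6} \left(-4\right)\right)^{2} = \left(\left(- \frac{1}{6}\right) \left(-4\right)\right)^{2} = \left(\frac{2}{3}\right)^{2} = \frac{4}{9}$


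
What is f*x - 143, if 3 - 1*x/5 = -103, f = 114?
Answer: 60277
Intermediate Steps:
x = 530 (x = 15 - 5*(-103) = 15 + 515 = 530)
f*x - 143 = 114*530 - 143 = 60420 - 143 = 60277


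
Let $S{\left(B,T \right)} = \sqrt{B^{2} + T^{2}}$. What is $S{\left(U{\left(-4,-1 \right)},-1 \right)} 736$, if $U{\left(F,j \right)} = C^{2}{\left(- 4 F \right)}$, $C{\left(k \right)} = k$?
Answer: $736 \sqrt{65537} \approx 1.8842 \cdot 10^{5}$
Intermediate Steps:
$U{\left(F,j \right)} = 16 F^{2}$ ($U{\left(F,j \right)} = \left(- 4 F\right)^{2} = 16 F^{2}$)
$S{\left(U{\left(-4,-1 \right)},-1 \right)} 736 = \sqrt{\left(16 \left(-4\right)^{2}\right)^{2} + \left(-1\right)^{2}} \cdot 736 = \sqrt{\left(16 \cdot 16\right)^{2} + 1} \cdot 736 = \sqrt{256^{2} + 1} \cdot 736 = \sqrt{65536 + 1} \cdot 736 = \sqrt{65537} \cdot 736 = 736 \sqrt{65537}$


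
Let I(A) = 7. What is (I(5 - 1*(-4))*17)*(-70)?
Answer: -8330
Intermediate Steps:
(I(5 - 1*(-4))*17)*(-70) = (7*17)*(-70) = 119*(-70) = -8330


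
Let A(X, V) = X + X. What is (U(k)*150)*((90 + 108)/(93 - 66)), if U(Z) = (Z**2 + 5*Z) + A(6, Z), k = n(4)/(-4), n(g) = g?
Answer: 8800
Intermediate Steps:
A(X, V) = 2*X
k = -1 (k = 4/(-4) = 4*(-1/4) = -1)
U(Z) = 12 + Z**2 + 5*Z (U(Z) = (Z**2 + 5*Z) + 2*6 = (Z**2 + 5*Z) + 12 = 12 + Z**2 + 5*Z)
(U(k)*150)*((90 + 108)/(93 - 66)) = ((12 + (-1)**2 + 5*(-1))*150)*((90 + 108)/(93 - 66)) = ((12 + 1 - 5)*150)*(198/27) = (8*150)*(198*(1/27)) = 1200*(22/3) = 8800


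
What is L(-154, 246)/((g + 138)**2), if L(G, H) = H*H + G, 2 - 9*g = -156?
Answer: 2444661/980000 ≈ 2.4946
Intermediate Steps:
g = 158/9 (g = 2/9 - 1/9*(-156) = 2/9 + 52/3 = 158/9 ≈ 17.556)
L(G, H) = G + H**2 (L(G, H) = H**2 + G = G + H**2)
L(-154, 246)/((g + 138)**2) = (-154 + 246**2)/((158/9 + 138)**2) = (-154 + 60516)/((1400/9)**2) = 60362/(1960000/81) = 60362*(81/1960000) = 2444661/980000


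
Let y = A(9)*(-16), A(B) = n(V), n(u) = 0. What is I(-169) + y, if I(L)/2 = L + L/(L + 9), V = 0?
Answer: -26871/80 ≈ -335.89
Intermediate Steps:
A(B) = 0
y = 0 (y = 0*(-16) = 0)
I(L) = 2*L + 2*L/(9 + L) (I(L) = 2*(L + L/(L + 9)) = 2*(L + L/(9 + L)) = 2*L + 2*L/(9 + L))
I(-169) + y = 2*(-169)*(10 - 169)/(9 - 169) + 0 = 2*(-169)*(-159)/(-160) + 0 = 2*(-169)*(-1/160)*(-159) + 0 = -26871/80 + 0 = -26871/80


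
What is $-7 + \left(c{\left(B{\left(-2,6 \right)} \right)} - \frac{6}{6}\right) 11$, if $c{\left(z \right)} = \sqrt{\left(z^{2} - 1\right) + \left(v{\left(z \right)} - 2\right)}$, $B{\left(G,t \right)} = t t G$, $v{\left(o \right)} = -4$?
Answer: $-18 + 11 \sqrt{5177} \approx 773.46$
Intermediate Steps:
$B{\left(G,t \right)} = G t^{2}$ ($B{\left(G,t \right)} = t^{2} G = G t^{2}$)
$c{\left(z \right)} = \sqrt{-7 + z^{2}}$ ($c{\left(z \right)} = \sqrt{\left(z^{2} - 1\right) - 6} = \sqrt{\left(-1 + z^{2}\right) - 6} = \sqrt{-7 + z^{2}}$)
$-7 + \left(c{\left(B{\left(-2,6 \right)} \right)} - \frac{6}{6}\right) 11 = -7 + \left(\sqrt{-7 + \left(- 2 \cdot 6^{2}\right)^{2}} - \frac{6}{6}\right) 11 = -7 + \left(\sqrt{-7 + \left(\left(-2\right) 36\right)^{2}} - 1\right) 11 = -7 + \left(\sqrt{-7 + \left(-72\right)^{2}} - 1\right) 11 = -7 + \left(\sqrt{-7 + 5184} - 1\right) 11 = -7 + \left(\sqrt{5177} - 1\right) 11 = -7 + \left(-1 + \sqrt{5177}\right) 11 = -7 - \left(11 - 11 \sqrt{5177}\right) = -18 + 11 \sqrt{5177}$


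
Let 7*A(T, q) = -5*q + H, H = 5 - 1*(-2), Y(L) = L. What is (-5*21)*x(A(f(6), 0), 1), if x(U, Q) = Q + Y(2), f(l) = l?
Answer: -315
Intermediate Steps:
H = 7 (H = 5 + 2 = 7)
A(T, q) = 1 - 5*q/7 (A(T, q) = (-5*q + 7)/7 = (7 - 5*q)/7 = 1 - 5*q/7)
x(U, Q) = 2 + Q (x(U, Q) = Q + 2 = 2 + Q)
(-5*21)*x(A(f(6), 0), 1) = (-5*21)*(2 + 1) = -105*3 = -315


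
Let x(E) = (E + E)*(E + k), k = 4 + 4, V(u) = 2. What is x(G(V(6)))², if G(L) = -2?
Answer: 576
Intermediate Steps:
k = 8
x(E) = 2*E*(8 + E) (x(E) = (E + E)*(E + 8) = (2*E)*(8 + E) = 2*E*(8 + E))
x(G(V(6)))² = (2*(-2)*(8 - 2))² = (2*(-2)*6)² = (-24)² = 576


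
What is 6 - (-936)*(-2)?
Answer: -1866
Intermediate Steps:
6 - (-936)*(-2) = 6 - 117*16 = 6 - 1872 = -1866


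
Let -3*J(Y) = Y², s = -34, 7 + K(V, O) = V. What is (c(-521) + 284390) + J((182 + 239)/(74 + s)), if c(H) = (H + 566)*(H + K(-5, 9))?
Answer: 1249766759/4800 ≈ 2.6037e+5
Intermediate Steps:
K(V, O) = -7 + V
c(H) = (-12 + H)*(566 + H) (c(H) = (H + 566)*(H + (-7 - 5)) = (566 + H)*(H - 12) = (566 + H)*(-12 + H) = (-12 + H)*(566 + H))
J(Y) = -Y²/3
(c(-521) + 284390) + J((182 + 239)/(74 + s)) = ((-6792 + (-521)² + 554*(-521)) + 284390) - (182 + 239)²/(74 - 34)²/3 = ((-6792 + 271441 - 288634) + 284390) - (421/40)²/3 = (-23985 + 284390) - (421*(1/40))²/3 = 260405 - (421/40)²/3 = 260405 - ⅓*177241/1600 = 260405 - 177241/4800 = 1249766759/4800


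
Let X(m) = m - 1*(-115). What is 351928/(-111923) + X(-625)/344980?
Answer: -12146520217/3861119654 ≈ -3.1459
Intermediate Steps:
X(m) = 115 + m (X(m) = m + 115 = 115 + m)
351928/(-111923) + X(-625)/344980 = 351928/(-111923) + (115 - 625)/344980 = 351928*(-1/111923) - 510*1/344980 = -351928/111923 - 51/34498 = -12146520217/3861119654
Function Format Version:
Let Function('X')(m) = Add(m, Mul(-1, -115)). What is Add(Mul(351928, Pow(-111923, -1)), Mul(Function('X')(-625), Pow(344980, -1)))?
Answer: Rational(-12146520217, 3861119654) ≈ -3.1459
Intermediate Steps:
Function('X')(m) = Add(115, m) (Function('X')(m) = Add(m, 115) = Add(115, m))
Add(Mul(351928, Pow(-111923, -1)), Mul(Function('X')(-625), Pow(344980, -1))) = Add(Mul(351928, Pow(-111923, -1)), Mul(Add(115, -625), Pow(344980, -1))) = Add(Mul(351928, Rational(-1, 111923)), Mul(-510, Rational(1, 344980))) = Add(Rational(-351928, 111923), Rational(-51, 34498)) = Rational(-12146520217, 3861119654)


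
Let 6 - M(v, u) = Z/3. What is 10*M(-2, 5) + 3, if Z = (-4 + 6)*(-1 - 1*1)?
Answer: 229/3 ≈ 76.333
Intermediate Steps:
Z = -4 (Z = 2*(-1 - 1) = 2*(-2) = -4)
M(v, u) = 22/3 (M(v, u) = 6 - (-4)/3 = 6 - 1*(-4/3) = 6 + 4/3 = 22/3)
10*M(-2, 5) + 3 = 10*(22/3) + 3 = 220/3 + 3 = 229/3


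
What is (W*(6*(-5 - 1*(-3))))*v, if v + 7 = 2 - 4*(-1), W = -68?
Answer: -816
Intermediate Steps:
v = -1 (v = -7 + (2 - 4*(-1)) = -7 + (2 + 4) = -7 + 6 = -1)
(W*(6*(-5 - 1*(-3))))*v = -408*(-5 - 1*(-3))*(-1) = -408*(-5 + 3)*(-1) = -408*(-2)*(-1) = -68*(-12)*(-1) = 816*(-1) = -816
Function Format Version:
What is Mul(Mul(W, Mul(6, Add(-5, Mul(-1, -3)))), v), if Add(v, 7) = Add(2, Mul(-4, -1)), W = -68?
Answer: -816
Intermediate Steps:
v = -1 (v = Add(-7, Add(2, Mul(-4, -1))) = Add(-7, Add(2, 4)) = Add(-7, 6) = -1)
Mul(Mul(W, Mul(6, Add(-5, Mul(-1, -3)))), v) = Mul(Mul(-68, Mul(6, Add(-5, Mul(-1, -3)))), -1) = Mul(Mul(-68, Mul(6, Add(-5, 3))), -1) = Mul(Mul(-68, Mul(6, -2)), -1) = Mul(Mul(-68, -12), -1) = Mul(816, -1) = -816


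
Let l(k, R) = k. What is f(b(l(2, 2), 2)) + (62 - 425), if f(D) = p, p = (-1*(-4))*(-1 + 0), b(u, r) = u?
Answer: -367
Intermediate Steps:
p = -4 (p = 4*(-1) = -4)
f(D) = -4
f(b(l(2, 2), 2)) + (62 - 425) = -4 + (62 - 425) = -4 - 363 = -367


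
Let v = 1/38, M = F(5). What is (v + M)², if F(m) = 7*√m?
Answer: 353781/1444 + 7*√5/19 ≈ 245.82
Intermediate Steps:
M = 7*√5 ≈ 15.652
v = 1/38 ≈ 0.026316
(v + M)² = (1/38 + 7*√5)²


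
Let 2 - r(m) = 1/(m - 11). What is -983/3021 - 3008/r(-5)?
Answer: -48475709/33231 ≈ -1458.8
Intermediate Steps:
r(m) = 2 - 1/(-11 + m) (r(m) = 2 - 1/(m - 11) = 2 - 1/(-11 + m))
-983/3021 - 3008/r(-5) = -983/3021 - 3008*(-11 - 5)/(-23 + 2*(-5)) = -983*1/3021 - 3008*(-16/(-23 - 10)) = -983/3021 - 3008/((-1/16*(-33))) = -983/3021 - 3008/33/16 = -983/3021 - 3008*16/33 = -983/3021 - 48128/33 = -48475709/33231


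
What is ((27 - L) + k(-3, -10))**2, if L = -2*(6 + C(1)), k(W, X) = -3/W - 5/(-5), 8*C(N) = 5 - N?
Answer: 1764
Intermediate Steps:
C(N) = 5/8 - N/8 (C(N) = (5 - N)/8 = 5/8 - N/8)
k(W, X) = 1 - 3/W (k(W, X) = -3/W - 5*(-1/5) = -3/W + 1 = 1 - 3/W)
L = -13 (L = -2*(6 + (5/8 - 1/8*1)) = -2*(6 + (5/8 - 1/8)) = -2*(6 + 1/2) = -2*13/2 = -13)
((27 - L) + k(-3, -10))**2 = ((27 - 1*(-13)) + (-3 - 3)/(-3))**2 = ((27 + 13) - 1/3*(-6))**2 = (40 + 2)**2 = 42**2 = 1764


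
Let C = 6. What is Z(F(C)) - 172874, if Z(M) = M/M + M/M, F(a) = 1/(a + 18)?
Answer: -172872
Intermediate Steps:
F(a) = 1/(18 + a)
Z(M) = 2 (Z(M) = 1 + 1 = 2)
Z(F(C)) - 172874 = 2 - 172874 = -172872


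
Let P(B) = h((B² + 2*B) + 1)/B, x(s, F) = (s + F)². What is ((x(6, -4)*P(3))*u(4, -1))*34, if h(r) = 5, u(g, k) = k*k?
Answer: 680/3 ≈ 226.67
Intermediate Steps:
x(s, F) = (F + s)²
u(g, k) = k²
P(B) = 5/B
((x(6, -4)*P(3))*u(4, -1))*34 = (((-4 + 6)²*(5/3))*(-1)²)*34 = ((2²*(5*(⅓)))*1)*34 = ((4*(5/3))*1)*34 = ((20/3)*1)*34 = (20/3)*34 = 680/3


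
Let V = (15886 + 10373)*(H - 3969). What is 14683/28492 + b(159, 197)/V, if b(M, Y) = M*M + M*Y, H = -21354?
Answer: 3253981944521/6315315023748 ≈ 0.51525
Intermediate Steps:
V = -664956657 (V = (15886 + 10373)*(-21354 - 3969) = 26259*(-25323) = -664956657)
b(M, Y) = M**2 + M*Y
14683/28492 + b(159, 197)/V = 14683/28492 + (159*(159 + 197))/(-664956657) = 14683*(1/28492) + (159*356)*(-1/664956657) = 14683/28492 + 56604*(-1/664956657) = 14683/28492 - 18868/221652219 = 3253981944521/6315315023748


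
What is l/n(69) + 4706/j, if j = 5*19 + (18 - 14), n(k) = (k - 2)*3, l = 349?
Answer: 326819/6633 ≈ 49.272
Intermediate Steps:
n(k) = -6 + 3*k (n(k) = (-2 + k)*3 = -6 + 3*k)
j = 99 (j = 95 + 4 = 99)
l/n(69) + 4706/j = 349/(-6 + 3*69) + 4706/99 = 349/(-6 + 207) + 4706*(1/99) = 349/201 + 4706/99 = 326819/6633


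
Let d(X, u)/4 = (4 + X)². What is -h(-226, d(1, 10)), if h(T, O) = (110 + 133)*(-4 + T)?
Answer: 55890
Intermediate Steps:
d(X, u) = 4*(4 + X)²
h(T, O) = -972 + 243*T (h(T, O) = 243*(-4 + T) = -972 + 243*T)
-h(-226, d(1, 10)) = -(-972 + 243*(-226)) = -(-972 - 54918) = -1*(-55890) = 55890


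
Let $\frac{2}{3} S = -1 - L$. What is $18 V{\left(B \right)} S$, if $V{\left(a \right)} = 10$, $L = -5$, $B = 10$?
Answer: $1080$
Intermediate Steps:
$S = 6$ ($S = \frac{3 \left(-1 - -5\right)}{2} = \frac{3 \left(-1 + 5\right)}{2} = \frac{3}{2} \cdot 4 = 6$)
$18 V{\left(B \right)} S = 18 \cdot 10 \cdot 6 = 180 \cdot 6 = 1080$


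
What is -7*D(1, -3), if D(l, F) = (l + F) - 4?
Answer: 42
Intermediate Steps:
D(l, F) = -4 + F + l (D(l, F) = (F + l) - 4 = -4 + F + l)
-7*D(1, -3) = -7*(-4 - 3 + 1) = -7*(-6) = 42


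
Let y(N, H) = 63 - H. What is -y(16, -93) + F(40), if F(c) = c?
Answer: -116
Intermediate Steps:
-y(16, -93) + F(40) = -(63 - 1*(-93)) + 40 = -(63 + 93) + 40 = -1*156 + 40 = -156 + 40 = -116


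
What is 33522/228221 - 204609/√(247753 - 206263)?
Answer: 33522/228221 - 68203*√4610/4610 ≈ -1004.4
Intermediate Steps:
33522/228221 - 204609/√(247753 - 206263) = 33522*(1/228221) - 204609*√4610/13830 = 33522/228221 - 204609*√4610/13830 = 33522/228221 - 68203*√4610/4610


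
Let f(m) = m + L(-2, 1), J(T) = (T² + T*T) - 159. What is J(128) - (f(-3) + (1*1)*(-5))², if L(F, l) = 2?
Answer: 32573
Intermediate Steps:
J(T) = -159 + 2*T² (J(T) = (T² + T²) - 159 = 2*T² - 159 = -159 + 2*T²)
f(m) = 2 + m (f(m) = m + 2 = 2 + m)
J(128) - (f(-3) + (1*1)*(-5))² = (-159 + 2*128²) - ((2 - 3) + (1*1)*(-5))² = (-159 + 2*16384) - (-1 + 1*(-5))² = (-159 + 32768) - (-1 - 5)² = 32609 - 1*(-6)² = 32609 - 1*36 = 32609 - 36 = 32573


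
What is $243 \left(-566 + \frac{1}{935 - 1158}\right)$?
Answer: $- \frac{30671217}{223} \approx -1.3754 \cdot 10^{5}$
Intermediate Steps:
$243 \left(-566 + \frac{1}{935 - 1158}\right) = 243 \left(-566 + \frac{1}{-223}\right) = 243 \left(-566 - \frac{1}{223}\right) = 243 \left(- \frac{126219}{223}\right) = - \frac{30671217}{223}$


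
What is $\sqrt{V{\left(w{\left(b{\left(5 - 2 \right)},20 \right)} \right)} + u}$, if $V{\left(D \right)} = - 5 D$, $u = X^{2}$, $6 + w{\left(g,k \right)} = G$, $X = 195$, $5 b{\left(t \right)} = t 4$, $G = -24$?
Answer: $5 \sqrt{1527} \approx 195.38$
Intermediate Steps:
$b{\left(t \right)} = \frac{4 t}{5}$ ($b{\left(t \right)} = \frac{t 4}{5} = \frac{4 t}{5}$)
$w{\left(g,k \right)} = -30$ ($w{\left(g,k \right)} = -6 - 24 = -30$)
$u = 38025$ ($u = 195^{2} = 38025$)
$\sqrt{V{\left(w{\left(b{\left(5 - 2 \right)},20 \right)} \right)} + u} = \sqrt{\left(-5\right) \left(-30\right) + 38025} = \sqrt{150 + 38025} = \sqrt{38175} = 5 \sqrt{1527}$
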